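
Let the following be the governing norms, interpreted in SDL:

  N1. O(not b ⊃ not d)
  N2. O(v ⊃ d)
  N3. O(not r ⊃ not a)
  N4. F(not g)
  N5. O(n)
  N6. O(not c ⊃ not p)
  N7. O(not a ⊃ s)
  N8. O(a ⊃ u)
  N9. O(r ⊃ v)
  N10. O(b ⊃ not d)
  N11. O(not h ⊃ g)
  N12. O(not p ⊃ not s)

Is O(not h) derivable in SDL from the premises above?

Premise 11 is O(not h ⊃ g); even if O(g) held, inferring O(not h) would be affirming the consequent — invalid.
No other premise forces O(not h). An ideal world satisfying every premise can still have not h false, so O(not h) is not derivable.

No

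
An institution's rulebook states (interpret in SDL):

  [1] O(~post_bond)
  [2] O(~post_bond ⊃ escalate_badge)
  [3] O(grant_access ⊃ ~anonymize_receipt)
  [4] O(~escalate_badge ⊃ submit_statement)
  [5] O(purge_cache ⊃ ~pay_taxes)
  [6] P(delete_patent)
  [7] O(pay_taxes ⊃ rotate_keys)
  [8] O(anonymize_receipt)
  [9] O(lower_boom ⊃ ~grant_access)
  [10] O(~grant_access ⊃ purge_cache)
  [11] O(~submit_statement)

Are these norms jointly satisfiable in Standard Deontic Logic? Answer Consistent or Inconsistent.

Consistent

Premise 4 is O(~escalate_badge ⊃ submit_statement), but O(~escalate_badge) is not derivable from the premises, so it does not yield O(submit_statement).
So O(submit_statement) is not derivable, and the apparent clash with O(~submit_statement) does not arise.
A world satisfying every obligation exists (e.g. anonymize_receipt=true, delete_patent=false, escalate_badge=true, grant_access=false, lower_boom=false, pay_taxes=false, post_bond=false, purge_cache=true, rotate_keys=false, submit_statement=false); no atom is both obligatory and forbidden, so the set is consistent.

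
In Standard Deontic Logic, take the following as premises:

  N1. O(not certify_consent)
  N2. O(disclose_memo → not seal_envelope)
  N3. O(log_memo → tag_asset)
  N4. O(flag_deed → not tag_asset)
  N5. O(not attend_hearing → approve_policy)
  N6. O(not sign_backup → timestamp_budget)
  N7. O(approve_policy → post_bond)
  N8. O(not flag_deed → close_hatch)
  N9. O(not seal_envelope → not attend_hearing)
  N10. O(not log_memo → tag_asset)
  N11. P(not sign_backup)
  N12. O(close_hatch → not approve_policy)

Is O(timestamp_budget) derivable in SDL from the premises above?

No

Premise 6 is O(not sign_backup → timestamp_budget), but O(not sign_backup) is not derivable from the premises (the permission P(not sign_backup) asserts only not O(sign_backup), not O(not sign_backup)), so it does not yield O(timestamp_budget).
No other premise forces O(timestamp_budget). An ideal world satisfying every premise can still have timestamp_budget false, so O(timestamp_budget) is not derivable.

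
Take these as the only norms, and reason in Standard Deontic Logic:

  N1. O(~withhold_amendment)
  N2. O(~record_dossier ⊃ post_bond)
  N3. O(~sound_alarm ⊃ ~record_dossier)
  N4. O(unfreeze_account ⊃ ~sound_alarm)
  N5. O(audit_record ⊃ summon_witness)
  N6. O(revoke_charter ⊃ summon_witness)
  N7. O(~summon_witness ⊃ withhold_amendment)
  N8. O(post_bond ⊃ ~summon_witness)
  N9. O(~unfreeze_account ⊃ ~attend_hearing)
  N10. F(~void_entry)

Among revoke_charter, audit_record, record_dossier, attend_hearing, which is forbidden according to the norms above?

attend_hearing

Premise 1 gives O(~withhold_amendment).
Premise 7 is O(~summon_witness ⊃ withhold_amendment); contrapositively O(~withhold_amendment ⊃ summon_witness). Since O(~withhold_amendment) holds, K gives O(summon_witness).
The contrapositive of premise 8 (O(post_bond ⊃ ~summon_witness)) is O(summon_witness ⊃ ~post_bond), and O(summon_witness) is already established, so O(~post_bond).
Premise 2, O(~record_dossier ⊃ post_bond), contraposes to O(~post_bond ⊃ record_dossier); with O(~post_bond) we get O(record_dossier).
Premise 3, O(~sound_alarm ⊃ ~record_dossier), contraposes to O(record_dossier ⊃ sound_alarm); with O(record_dossier) we get O(sound_alarm).
Premise 4, O(unfreeze_account ⊃ ~sound_alarm), contraposes to O(sound_alarm ⊃ ~unfreeze_account); with O(sound_alarm) we get O(~unfreeze_account).
Premise 9 is O(~unfreeze_account ⊃ ~attend_hearing); since O(~unfreeze_account), deontic closure gives O(~attend_hearing).
So O(~attend_hearing) holds, i.e. attend_hearing is forbidden. None of the other listed options is forbidden under the premises.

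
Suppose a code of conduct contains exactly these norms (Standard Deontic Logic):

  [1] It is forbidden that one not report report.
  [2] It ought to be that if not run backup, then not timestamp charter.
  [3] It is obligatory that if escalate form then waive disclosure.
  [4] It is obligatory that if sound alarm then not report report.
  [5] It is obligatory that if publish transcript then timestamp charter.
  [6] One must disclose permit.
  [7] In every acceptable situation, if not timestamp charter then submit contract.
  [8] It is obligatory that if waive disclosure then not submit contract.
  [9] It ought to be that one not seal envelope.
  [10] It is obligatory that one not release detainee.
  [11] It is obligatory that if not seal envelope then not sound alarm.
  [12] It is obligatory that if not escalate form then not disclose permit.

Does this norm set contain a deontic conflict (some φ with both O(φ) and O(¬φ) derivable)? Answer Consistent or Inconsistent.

Premise 4 is O(sound_alarm → ¬report_report), but O(sound_alarm) is not derivable from the premises, so it does not yield O(¬report_report).
So O(¬report_report) is not derivable, and the apparent clash with O(report_report) does not arise.
A world satisfying every obligation exists (e.g. disclose_permit=true, escalate_form=true, publish_transcript=false, release_detainee=false, report_report=true, run_backup=true, seal_envelope=false, sound_alarm=false, submit_contract=false, timestamp_charter=true, waive_disclosure=true); no atom is both obligatory and forbidden, so the set is consistent.

Consistent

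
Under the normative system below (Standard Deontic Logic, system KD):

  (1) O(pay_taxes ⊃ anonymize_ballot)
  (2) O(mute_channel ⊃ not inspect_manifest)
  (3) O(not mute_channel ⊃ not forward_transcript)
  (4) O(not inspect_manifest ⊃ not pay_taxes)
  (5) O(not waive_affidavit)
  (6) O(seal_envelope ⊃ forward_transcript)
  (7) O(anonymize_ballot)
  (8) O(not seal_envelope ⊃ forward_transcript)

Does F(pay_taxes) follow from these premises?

By case analysis on seal_envelope: premise 6 gives O(seal_envelope ⊃ forward_transcript) and premise 8 gives O(not seal_envelope ⊃ forward_transcript), so O(forward_transcript) either way.
The contrapositive of premise 3 (O(not mute_channel ⊃ not forward_transcript)) is O(forward_transcript ⊃ mute_channel), and O(forward_transcript) is already established, so O(mute_channel).
From O(mute_channel) and premise 2, O(mute_channel ⊃ not inspect_manifest), we obtain O(not inspect_manifest).
Premise 4 is O(not inspect_manifest ⊃ not pay_taxes); since O(not inspect_manifest), deontic closure gives O(not pay_taxes).
Premises 1, 5, 7 do not contribute to this derivation.
So O(not pay_taxes) holds, i.e. F(pay_taxes). The claim follows.

Yes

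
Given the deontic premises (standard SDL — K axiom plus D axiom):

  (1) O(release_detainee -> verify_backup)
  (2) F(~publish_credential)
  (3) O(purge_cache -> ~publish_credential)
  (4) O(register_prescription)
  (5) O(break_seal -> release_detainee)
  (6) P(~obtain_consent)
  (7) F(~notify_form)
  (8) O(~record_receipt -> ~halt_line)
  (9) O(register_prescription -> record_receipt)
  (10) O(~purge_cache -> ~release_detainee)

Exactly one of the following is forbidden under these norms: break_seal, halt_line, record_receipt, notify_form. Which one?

Premise 2, F(~publish_credential), is equivalent to O(publish_credential).
The contrapositive of premise 3 (O(purge_cache -> ~publish_credential)) is O(publish_credential -> ~purge_cache), and O(publish_credential) is already established, so O(~purge_cache).
Premise 10 is O(~purge_cache -> ~release_detainee); since O(~purge_cache), deontic closure gives O(~release_detainee).
Premise 5 is O(break_seal -> release_detainee); contrapositively O(~release_detainee -> ~break_seal). Since O(~release_detainee) holds, K gives O(~break_seal).
So O(~break_seal) holds, i.e. break_seal is forbidden. None of the other listed options is forbidden under the premises.

break_seal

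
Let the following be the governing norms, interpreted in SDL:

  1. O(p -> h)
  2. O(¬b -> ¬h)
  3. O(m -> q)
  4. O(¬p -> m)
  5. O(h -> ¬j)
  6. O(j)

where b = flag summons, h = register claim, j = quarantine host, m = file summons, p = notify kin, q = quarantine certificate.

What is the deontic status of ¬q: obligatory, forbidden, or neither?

Premise 6 gives O(j).
Premise 5 is O(h -> ¬j); contrapositively O(j -> ¬h). Since O(j) holds, K gives O(¬h).
The contrapositive of premise 1 (O(p -> h)) is O(¬h -> ¬p), and O(¬h) is already established, so O(¬p).
From O(¬p) and premise 4, O(¬p -> m), we obtain O(m).
Applying K to premise 3 (O(m -> q)) and O(m) yields O(q).
Premise 2 does not contribute to this derivation.
Thus O(q), which is F(¬q): ¬q is forbidden.

Forbidden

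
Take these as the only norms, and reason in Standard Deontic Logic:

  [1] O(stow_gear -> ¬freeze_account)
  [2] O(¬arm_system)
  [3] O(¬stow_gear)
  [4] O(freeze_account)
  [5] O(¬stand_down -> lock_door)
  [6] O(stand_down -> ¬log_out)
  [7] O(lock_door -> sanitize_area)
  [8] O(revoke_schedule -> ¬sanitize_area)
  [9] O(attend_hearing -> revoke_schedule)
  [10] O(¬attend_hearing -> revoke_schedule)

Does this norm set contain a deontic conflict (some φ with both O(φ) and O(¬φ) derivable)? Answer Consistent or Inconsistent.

Premise 1 is O(stow_gear -> ¬freeze_account), but O(stow_gear) is not derivable from the premises, so it does not yield O(¬freeze_account).
So O(¬freeze_account) is not derivable, and the apparent clash with O(freeze_account) does not arise.
A world satisfying every obligation exists (e.g. arm_system=false, attend_hearing=false, freeze_account=true, lock_door=false, log_out=false, revoke_schedule=true, sanitize_area=false, stand_down=true, stow_gear=false); no atom is both obligatory and forbidden, so the set is consistent.

Consistent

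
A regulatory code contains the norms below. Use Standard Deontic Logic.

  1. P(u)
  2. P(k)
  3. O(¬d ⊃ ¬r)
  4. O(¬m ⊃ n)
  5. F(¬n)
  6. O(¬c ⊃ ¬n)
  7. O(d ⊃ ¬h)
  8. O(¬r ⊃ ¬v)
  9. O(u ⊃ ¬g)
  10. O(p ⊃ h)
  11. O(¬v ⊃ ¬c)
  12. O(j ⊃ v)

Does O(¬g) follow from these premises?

No

Premise 9 is O(u ⊃ ¬g), but O(u) is not derivable from the premises (the permission P(u) asserts only ¬O(¬u), not O(u)), so it does not yield O(¬g).
No other premise forces O(¬g). An ideal world satisfying every premise can still have ¬g false, so O(¬g) is not derivable.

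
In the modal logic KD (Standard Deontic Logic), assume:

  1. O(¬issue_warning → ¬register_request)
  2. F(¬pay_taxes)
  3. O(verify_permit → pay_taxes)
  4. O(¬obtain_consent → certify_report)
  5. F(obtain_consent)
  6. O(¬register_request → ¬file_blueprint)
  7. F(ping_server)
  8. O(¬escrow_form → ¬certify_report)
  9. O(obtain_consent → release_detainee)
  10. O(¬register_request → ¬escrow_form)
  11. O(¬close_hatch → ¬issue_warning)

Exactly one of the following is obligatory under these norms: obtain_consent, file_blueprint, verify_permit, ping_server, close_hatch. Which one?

close_hatch

F(obtain_consent) at premise 5 means O(¬obtain_consent).
From O(¬obtain_consent) and premise 4, O(¬obtain_consent → certify_report), we obtain O(certify_report).
Premise 8 is O(¬escrow_form → ¬certify_report); contrapositively O(certify_report → escrow_form). Since O(certify_report) holds, K gives O(escrow_form).
Premise 10 is O(¬register_request → ¬escrow_form); contrapositively O(escrow_form → register_request). Since O(escrow_form) holds, K gives O(register_request).
Premise 1 is O(¬issue_warning → ¬register_request); contrapositively O(register_request → issue_warning). Since O(register_request) holds, K gives O(issue_warning).
Premise 11 is O(¬close_hatch → ¬issue_warning); contrapositively O(issue_warning → close_hatch). Since O(issue_warning) holds, K gives O(close_hatch).
So O(close_hatch) holds — close_hatch is obligatory. None of the other listed options is made obligatory by any chain of premises.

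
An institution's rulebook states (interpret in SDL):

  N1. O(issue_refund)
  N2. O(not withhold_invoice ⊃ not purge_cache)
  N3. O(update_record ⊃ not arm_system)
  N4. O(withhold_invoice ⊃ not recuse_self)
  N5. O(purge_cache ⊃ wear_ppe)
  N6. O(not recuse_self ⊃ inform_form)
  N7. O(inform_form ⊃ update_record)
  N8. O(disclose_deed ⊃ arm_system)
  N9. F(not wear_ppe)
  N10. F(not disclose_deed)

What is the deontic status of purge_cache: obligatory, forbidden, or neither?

Forbidden

Premise 10 is F(not disclose_deed), i.e. O(disclose_deed).
From O(disclose_deed) and premise 8, O(disclose_deed ⊃ arm_system), we obtain O(arm_system).
The contrapositive of premise 3 (O(update_record ⊃ not arm_system)) is O(arm_system ⊃ not update_record), and O(arm_system) is already established, so O(not update_record).
Premise 7, O(inform_form ⊃ update_record), contraposes to O(not update_record ⊃ not inform_form); with O(not update_record) we get O(not inform_form).
Premise 6 is O(not recuse_self ⊃ inform_form); contrapositively O(not inform_form ⊃ recuse_self). Since O(not inform_form) holds, K gives O(recuse_self).
The contrapositive of premise 4 (O(withhold_invoice ⊃ not recuse_self)) is O(recuse_self ⊃ not withhold_invoice), and O(recuse_self) is already established, so O(not withhold_invoice).
Applying K to premise 2 (O(not withhold_invoice ⊃ not purge_cache)) and O(not withhold_invoice) yields O(not purge_cache).
Premises 1, 5, 9 do not contribute to this derivation.
Thus O(not purge_cache), which is F(purge_cache): purge_cache is forbidden.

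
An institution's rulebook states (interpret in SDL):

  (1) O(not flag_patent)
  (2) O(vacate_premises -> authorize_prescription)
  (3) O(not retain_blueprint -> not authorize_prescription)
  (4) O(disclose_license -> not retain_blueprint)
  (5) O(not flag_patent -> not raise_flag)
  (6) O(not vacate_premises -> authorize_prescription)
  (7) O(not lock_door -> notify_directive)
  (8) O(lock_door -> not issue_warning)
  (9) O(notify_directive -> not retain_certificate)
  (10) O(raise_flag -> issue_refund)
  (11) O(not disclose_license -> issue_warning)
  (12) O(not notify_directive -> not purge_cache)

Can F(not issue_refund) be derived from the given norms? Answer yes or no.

Premise 10 is O(raise_flag -> issue_refund), but O(raise_flag) is not derivable from the premises, so it does not yield O(issue_refund).
No other premise forces O(issue_refund). An ideal world satisfying every premise can still have not issue_refund true, so F(not issue_refund) is not derivable.

No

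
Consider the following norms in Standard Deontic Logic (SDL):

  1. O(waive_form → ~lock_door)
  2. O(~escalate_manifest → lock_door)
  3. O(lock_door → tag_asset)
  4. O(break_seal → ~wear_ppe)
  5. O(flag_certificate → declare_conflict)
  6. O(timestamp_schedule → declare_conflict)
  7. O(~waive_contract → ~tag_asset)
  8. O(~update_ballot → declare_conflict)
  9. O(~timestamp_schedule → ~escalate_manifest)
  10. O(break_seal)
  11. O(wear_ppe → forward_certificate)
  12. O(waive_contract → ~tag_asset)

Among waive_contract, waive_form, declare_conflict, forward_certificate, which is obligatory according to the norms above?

Premises 12 and 7 cover both cases: O(waive_contract → ~tag_asset) and O(~waive_contract → ~tag_asset). Since waive_contract ∨ ~waive_contract is a tautology, O(~tag_asset) follows.
Premise 3 is O(lock_door → tag_asset); contrapositively O(~tag_asset → ~lock_door). Since O(~tag_asset) holds, K gives O(~lock_door).
The contrapositive of premise 2 (O(~escalate_manifest → lock_door)) is O(~lock_door → escalate_manifest), and O(~lock_door) is already established, so O(escalate_manifest).
Premise 9 is O(~timestamp_schedule → ~escalate_manifest); contrapositively O(escalate_manifest → timestamp_schedule). Since O(escalate_manifest) holds, K gives O(timestamp_schedule).
Premise 6 is O(timestamp_schedule → declare_conflict); since O(timestamp_schedule), deontic closure gives O(declare_conflict).
So O(declare_conflict) holds — declare_conflict is obligatory. None of the other listed options is made obligatory by any chain of premises.

declare_conflict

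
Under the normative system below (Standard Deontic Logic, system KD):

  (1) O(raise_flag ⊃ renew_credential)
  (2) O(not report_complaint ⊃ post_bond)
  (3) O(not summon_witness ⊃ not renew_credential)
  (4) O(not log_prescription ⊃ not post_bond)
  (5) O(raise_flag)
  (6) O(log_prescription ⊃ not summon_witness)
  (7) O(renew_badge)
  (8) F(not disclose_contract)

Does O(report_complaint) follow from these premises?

From premise 5 we have O(raise_flag).
With premise 1, O(raise_flag ⊃ renew_credential), the K-axiom yields O(renew_credential).
Premise 3 is O(not summon_witness ⊃ not renew_credential); contrapositively O(renew_credential ⊃ summon_witness). Since O(renew_credential) holds, K gives O(summon_witness).
Premise 6 is O(log_prescription ⊃ not summon_witness); contrapositively O(summon_witness ⊃ not log_prescription). Since O(summon_witness) holds, K gives O(not log_prescription).
From O(not log_prescription) and premise 4, O(not log_prescription ⊃ not post_bond), we obtain O(not post_bond).
Premise 2 is O(not report_complaint ⊃ post_bond); contrapositively O(not post_bond ⊃ report_complaint). Since O(not post_bond) holds, K gives O(report_complaint).
Premises 7, 8 do not contribute to this derivation.
So O(report_complaint) follows.

Yes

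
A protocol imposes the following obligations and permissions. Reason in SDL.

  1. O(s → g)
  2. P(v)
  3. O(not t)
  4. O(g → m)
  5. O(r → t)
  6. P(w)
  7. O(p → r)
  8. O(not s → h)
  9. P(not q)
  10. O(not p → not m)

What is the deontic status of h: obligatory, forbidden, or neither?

Obligatory

From premise 3 we have O(not t).
Premise 5 is O(r → t); contrapositively O(not t → not r). Since O(not t) holds, K gives O(not r).
The contrapositive of premise 7 (O(p → r)) is O(not r → not p), and O(not r) is already established, so O(not p).
Applying K to premise 10 (O(not p → not m)) and O(not p) yields O(not m).
Premise 4 is O(g → m); contrapositively O(not m → not g). Since O(not m) holds, K gives O(not g).
Premise 1 is O(s → g); contrapositively O(not g → not s). Since O(not g) holds, K gives O(not s).
From O(not s) and premise 8, O(not s → h), we obtain O(h).
Premises 2, 6, 9 do not contribute to this derivation.
Hence h is obligatory.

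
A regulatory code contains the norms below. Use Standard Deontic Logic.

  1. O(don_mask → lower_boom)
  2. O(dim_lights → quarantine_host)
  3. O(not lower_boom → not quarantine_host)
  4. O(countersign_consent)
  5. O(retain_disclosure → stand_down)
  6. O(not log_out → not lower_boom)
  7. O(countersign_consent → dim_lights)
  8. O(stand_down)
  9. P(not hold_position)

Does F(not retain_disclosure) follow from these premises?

No

Premise 5 is O(retain_disclosure → stand_down); even if O(stand_down) held, inferring O(retain_disclosure) would be affirming the consequent — invalid.
No other premise forces O(retain_disclosure). An ideal world satisfying every premise can still have not retain_disclosure true, so F(not retain_disclosure) is not derivable.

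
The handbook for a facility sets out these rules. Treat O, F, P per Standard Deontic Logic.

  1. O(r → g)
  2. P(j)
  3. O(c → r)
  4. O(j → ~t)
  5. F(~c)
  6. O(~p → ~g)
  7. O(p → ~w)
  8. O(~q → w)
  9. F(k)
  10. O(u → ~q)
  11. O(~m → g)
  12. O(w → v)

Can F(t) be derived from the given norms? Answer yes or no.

Premise 4 is O(j → ~t), but O(j) is not derivable from the premises (the permission P(j) asserts only ~O(~j), not O(j)), so it does not yield O(~t).
No other premise forces O(~t). An ideal world satisfying every premise can still have t true, so F(t) is not derivable.

No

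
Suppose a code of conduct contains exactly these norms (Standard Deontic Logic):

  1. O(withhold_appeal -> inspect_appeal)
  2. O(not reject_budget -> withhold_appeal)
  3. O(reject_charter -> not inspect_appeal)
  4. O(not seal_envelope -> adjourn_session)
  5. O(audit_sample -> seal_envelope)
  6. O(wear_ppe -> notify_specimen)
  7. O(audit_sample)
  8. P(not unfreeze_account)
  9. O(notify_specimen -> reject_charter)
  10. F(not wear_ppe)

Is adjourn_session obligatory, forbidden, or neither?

Premise 4 is O(not seal_envelope -> adjourn_session), but O(not seal_envelope) is not derivable from the premises, so it does not yield O(adjourn_session).
No premise or chain of K-axiom applications forces O(adjourn_session), and none forces O(not adjourn_session). So adjourn_session is neither obligatory nor forbidden under these norms.

Neither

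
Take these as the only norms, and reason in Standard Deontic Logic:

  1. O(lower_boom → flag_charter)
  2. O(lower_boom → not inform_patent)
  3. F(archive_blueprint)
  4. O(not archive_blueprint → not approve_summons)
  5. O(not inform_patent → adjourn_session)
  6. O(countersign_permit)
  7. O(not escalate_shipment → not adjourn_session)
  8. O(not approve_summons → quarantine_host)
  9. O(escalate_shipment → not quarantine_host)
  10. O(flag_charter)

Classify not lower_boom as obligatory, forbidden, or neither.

F(archive_blueprint) at premise 3 means O(not archive_blueprint).
With premise 4, O(not archive_blueprint → not approve_summons), the K-axiom yields O(not approve_summons).
Premise 8 is O(not approve_summons → quarantine_host); since O(not approve_summons), deontic closure gives O(quarantine_host).
The contrapositive of premise 9 (O(escalate_shipment → not quarantine_host)) is O(quarantine_host → not escalate_shipment), and O(quarantine_host) is already established, so O(not escalate_shipment).
Applying K to premise 7 (O(not escalate_shipment → not adjourn_session)) and O(not escalate_shipment) yields O(not adjourn_session).
Premise 5 is O(not inform_patent → adjourn_session); contrapositively O(not adjourn_session → inform_patent). Since O(not adjourn_session) holds, K gives O(inform_patent).
Premise 2, O(lower_boom → not inform_patent), contraposes to O(inform_patent → not lower_boom); with O(inform_patent) we get O(not lower_boom).
Premises 1, 6, 10 do not contribute to this derivation.
Hence not lower_boom is obligatory.

Obligatory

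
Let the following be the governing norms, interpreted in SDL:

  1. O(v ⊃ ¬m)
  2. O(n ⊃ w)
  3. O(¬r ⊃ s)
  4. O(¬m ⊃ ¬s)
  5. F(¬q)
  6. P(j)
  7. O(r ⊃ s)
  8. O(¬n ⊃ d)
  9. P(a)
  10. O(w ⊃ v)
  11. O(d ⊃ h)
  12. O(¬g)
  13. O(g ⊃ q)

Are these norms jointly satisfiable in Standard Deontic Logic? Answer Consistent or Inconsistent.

Premise 13 is O(g ⊃ q); even if O(q) held, inferring O(g) would be affirming the consequent — invalid.
So O(g) is not derivable, and the apparent clash with O(¬g) does not arise.
A world satisfying every obligation exists (e.g. a=false, d=true, g=false, h=true, j=false, m=true, n=false, q=true, r=false, s=true, v=false, w=false); no atom is both obligatory and forbidden, so the set is consistent.

Consistent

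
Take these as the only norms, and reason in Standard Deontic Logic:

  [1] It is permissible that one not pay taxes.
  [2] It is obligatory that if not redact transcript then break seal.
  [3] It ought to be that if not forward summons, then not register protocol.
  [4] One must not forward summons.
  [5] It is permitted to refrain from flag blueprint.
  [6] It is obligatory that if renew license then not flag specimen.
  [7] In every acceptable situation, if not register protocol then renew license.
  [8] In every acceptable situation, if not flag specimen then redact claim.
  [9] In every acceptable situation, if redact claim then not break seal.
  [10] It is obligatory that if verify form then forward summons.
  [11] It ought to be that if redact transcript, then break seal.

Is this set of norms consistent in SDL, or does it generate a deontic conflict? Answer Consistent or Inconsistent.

Inconsistent

Premises 11 and 2 cover both cases: O(redact_transcript → break_seal) and O(¬redact_transcript → break_seal). Since redact_transcript ∨ ¬redact_transcript is a tautology, O(break_seal) follows.
The contrapositive of premise 9 (O(redact_claim → ¬break_seal)) is O(break_seal → ¬redact_claim), and O(break_seal) is already established, so O(¬redact_claim).
Premise 8, O(¬flag_specimen → redact_claim), contraposes to O(¬redact_claim → flag_specimen); with O(¬redact_claim) we get O(flag_specimen).
Premise 6 is O(renew_license → ¬flag_specimen); contrapositively O(flag_specimen → ¬renew_license). Since O(flag_specimen) holds, K gives O(¬renew_license).
Premise 7 is O(¬register_protocol → renew_license); contrapositively O(¬renew_license → register_protocol). Since O(¬renew_license) holds, K gives O(register_protocol).
Premise 3 is O(¬forward_summons → ¬register_protocol); contrapositively O(register_protocol → forward_summons). Since O(register_protocol) holds, K gives O(forward_summons).
However, F(forward_summons) at premise 4 amounts to O(¬forward_summons).
We now have both O(forward_summons) and O(¬forward_summons) — forward_summons is simultaneously obligatory and forbidden, violating the D-axiom.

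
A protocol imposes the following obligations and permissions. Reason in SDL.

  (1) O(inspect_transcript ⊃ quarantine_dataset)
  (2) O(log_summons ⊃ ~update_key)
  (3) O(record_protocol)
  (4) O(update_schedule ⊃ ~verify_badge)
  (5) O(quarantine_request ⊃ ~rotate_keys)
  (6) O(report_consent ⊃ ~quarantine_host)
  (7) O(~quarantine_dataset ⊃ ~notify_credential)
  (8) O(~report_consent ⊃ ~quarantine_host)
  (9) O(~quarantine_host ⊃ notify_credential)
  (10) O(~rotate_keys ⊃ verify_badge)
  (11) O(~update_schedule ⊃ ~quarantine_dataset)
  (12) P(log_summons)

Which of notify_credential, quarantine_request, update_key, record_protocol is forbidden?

Premises 8 and 6 cover both cases: O(~report_consent ⊃ ~quarantine_host) and O(report_consent ⊃ ~quarantine_host). Since ~report_consent ∨ report_consent is a tautology, O(~quarantine_host) follows.
Applying K to premise 9 (O(~quarantine_host ⊃ notify_credential)) and O(~quarantine_host) yields O(notify_credential).
The contrapositive of premise 7 (O(~quarantine_dataset ⊃ ~notify_credential)) is O(notify_credential ⊃ quarantine_dataset), and O(notify_credential) is already established, so O(quarantine_dataset).
The contrapositive of premise 11 (O(~update_schedule ⊃ ~quarantine_dataset)) is O(quarantine_dataset ⊃ update_schedule), and O(quarantine_dataset) is already established, so O(update_schedule).
Premise 4 is O(update_schedule ⊃ ~verify_badge); since O(update_schedule), deontic closure gives O(~verify_badge).
The contrapositive of premise 10 (O(~rotate_keys ⊃ verify_badge)) is O(~verify_badge ⊃ rotate_keys), and O(~verify_badge) is already established, so O(rotate_keys).
The contrapositive of premise 5 (O(quarantine_request ⊃ ~rotate_keys)) is O(rotate_keys ⊃ ~quarantine_request), and O(rotate_keys) is already established, so O(~quarantine_request).
So O(~quarantine_request) holds, i.e. quarantine_request is forbidden. None of the other listed options is forbidden under the premises.

quarantine_request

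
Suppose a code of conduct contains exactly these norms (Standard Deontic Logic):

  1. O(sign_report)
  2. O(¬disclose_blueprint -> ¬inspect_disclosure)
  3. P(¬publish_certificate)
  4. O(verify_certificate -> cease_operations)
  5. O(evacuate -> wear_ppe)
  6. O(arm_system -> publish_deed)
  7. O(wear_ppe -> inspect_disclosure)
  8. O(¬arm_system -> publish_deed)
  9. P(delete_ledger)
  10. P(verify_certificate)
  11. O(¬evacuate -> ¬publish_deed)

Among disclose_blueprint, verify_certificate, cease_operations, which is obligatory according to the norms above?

Premises 6 and 8 are O(arm_system -> publish_deed) and O(¬arm_system -> publish_deed); every ideal world satisfies arm_system or ¬arm_system, so in either case publish_deed holds — hence O(publish_deed).
Premise 11 is O(¬evacuate -> ¬publish_deed); contrapositively O(publish_deed -> evacuate). Since O(publish_deed) holds, K gives O(evacuate).
Applying K to premise 5 (O(evacuate -> wear_ppe)) and O(evacuate) yields O(wear_ppe).
Premise 7 is O(wear_ppe -> inspect_disclosure); since O(wear_ppe), deontic closure gives O(inspect_disclosure).
Premise 2, O(¬disclose_blueprint -> ¬inspect_disclosure), contraposes to O(inspect_disclosure -> disclose_blueprint); with O(inspect_disclosure) we get O(disclose_blueprint).
So O(disclose_blueprint) holds — disclose_blueprint is obligatory. None of the other listed options is made obligatory by any chain of premises.

disclose_blueprint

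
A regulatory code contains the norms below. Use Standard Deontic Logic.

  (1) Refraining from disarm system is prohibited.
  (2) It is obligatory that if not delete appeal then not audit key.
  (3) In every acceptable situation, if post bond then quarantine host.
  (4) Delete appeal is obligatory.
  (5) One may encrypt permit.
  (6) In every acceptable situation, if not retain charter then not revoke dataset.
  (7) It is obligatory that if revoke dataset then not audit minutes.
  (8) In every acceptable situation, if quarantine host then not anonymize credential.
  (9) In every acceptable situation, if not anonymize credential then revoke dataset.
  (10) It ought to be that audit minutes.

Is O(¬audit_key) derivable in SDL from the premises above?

Premise 2 is O(¬delete_appeal → ¬audit_key), but O(¬delete_appeal) is not derivable from the premises, so it does not yield O(¬audit_key).
No other premise forces O(¬audit_key). An ideal world satisfying every premise can still have ¬audit_key false, so O(¬audit_key) is not derivable.

No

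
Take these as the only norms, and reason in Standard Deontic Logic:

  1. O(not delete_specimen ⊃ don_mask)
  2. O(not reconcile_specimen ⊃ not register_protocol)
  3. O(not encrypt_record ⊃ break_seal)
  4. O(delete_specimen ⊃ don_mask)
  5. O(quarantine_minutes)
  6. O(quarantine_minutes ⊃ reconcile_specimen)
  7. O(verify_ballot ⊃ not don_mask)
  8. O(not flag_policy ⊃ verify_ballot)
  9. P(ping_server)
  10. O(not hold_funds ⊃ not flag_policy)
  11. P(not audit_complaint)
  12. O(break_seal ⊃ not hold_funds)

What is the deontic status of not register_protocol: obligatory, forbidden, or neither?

Neither

Premise 2 is O(not reconcile_specimen ⊃ not register_protocol), but O(not reconcile_specimen) is not derivable from the premises, so it does not yield O(not register_protocol).
No premise or chain of K-axiom applications forces O(not register_protocol), and none forces O(register_protocol). So not register_protocol is neither obligatory nor forbidden under these norms.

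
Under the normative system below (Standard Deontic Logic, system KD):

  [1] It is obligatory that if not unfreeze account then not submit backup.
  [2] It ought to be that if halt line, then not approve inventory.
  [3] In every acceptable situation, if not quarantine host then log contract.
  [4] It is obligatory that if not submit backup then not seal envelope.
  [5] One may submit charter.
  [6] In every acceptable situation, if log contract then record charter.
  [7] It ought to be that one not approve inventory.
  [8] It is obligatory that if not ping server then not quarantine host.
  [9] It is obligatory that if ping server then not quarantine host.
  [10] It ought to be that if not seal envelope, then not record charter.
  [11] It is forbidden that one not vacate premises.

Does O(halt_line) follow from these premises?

No

Premise 2 is O(halt_line → ¬approve_inventory); even if O(¬approve_inventory) held, inferring O(halt_line) would be affirming the consequent — invalid.
No other premise forces O(halt_line). An ideal world satisfying every premise can still have halt_line false, so O(halt_line) is not derivable.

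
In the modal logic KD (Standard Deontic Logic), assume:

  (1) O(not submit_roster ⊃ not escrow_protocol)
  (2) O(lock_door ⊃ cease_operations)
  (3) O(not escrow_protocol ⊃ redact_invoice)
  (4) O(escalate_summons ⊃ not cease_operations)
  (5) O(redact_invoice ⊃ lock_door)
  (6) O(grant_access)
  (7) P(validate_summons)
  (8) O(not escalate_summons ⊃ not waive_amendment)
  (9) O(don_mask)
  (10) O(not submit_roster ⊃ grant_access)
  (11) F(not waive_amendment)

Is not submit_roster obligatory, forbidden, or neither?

F(not waive_amendment) at premise 11 means O(waive_amendment).
Premise 8 is O(not escalate_summons ⊃ not waive_amendment); contrapositively O(waive_amendment ⊃ escalate_summons). Since O(waive_amendment) holds, K gives O(escalate_summons).
From O(escalate_summons) and premise 4, O(escalate_summons ⊃ not cease_operations), we obtain O(not cease_operations).
Premise 2 is O(lock_door ⊃ cease_operations); contrapositively O(not cease_operations ⊃ not lock_door). Since O(not cease_operations) holds, K gives O(not lock_door).
Premise 5, O(redact_invoice ⊃ lock_door), contraposes to O(not lock_door ⊃ not redact_invoice); with O(not lock_door) we get O(not redact_invoice).
Premise 3 is O(not escrow_protocol ⊃ redact_invoice); contrapositively O(not redact_invoice ⊃ escrow_protocol). Since O(not redact_invoice) holds, K gives O(escrow_protocol).
The contrapositive of premise 1 (O(not submit_roster ⊃ not escrow_protocol)) is O(escrow_protocol ⊃ submit_roster), and O(escrow_protocol) is already established, so O(submit_roster).
Premises 6, 7, 9, 10 do not contribute to this derivation.
Thus O(submit_roster), which is F(not submit_roster): not submit_roster is forbidden.

Forbidden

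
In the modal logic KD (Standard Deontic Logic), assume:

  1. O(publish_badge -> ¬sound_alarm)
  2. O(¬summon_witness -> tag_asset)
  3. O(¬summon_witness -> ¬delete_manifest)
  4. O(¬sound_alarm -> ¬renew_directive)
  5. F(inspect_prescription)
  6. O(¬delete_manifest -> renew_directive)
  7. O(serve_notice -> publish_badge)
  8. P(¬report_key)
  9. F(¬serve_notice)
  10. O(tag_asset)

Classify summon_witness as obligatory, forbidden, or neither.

Premise 9, F(¬serve_notice), is equivalent to O(serve_notice).
With premise 7, O(serve_notice -> publish_badge), the K-axiom yields O(publish_badge).
Premise 1 is O(publish_badge -> ¬sound_alarm); since O(publish_badge), deontic closure gives O(¬sound_alarm).
Applying K to premise 4 (O(¬sound_alarm -> ¬renew_directive)) and O(¬sound_alarm) yields O(¬renew_directive).
Premise 6 is O(¬delete_manifest -> renew_directive); contrapositively O(¬renew_directive -> delete_manifest). Since O(¬renew_directive) holds, K gives O(delete_manifest).
Premise 3 is O(¬summon_witness -> ¬delete_manifest); contrapositively O(delete_manifest -> summon_witness). Since O(delete_manifest) holds, K gives O(summon_witness).
Premises 2, 5, 8, 10 do not contribute to this derivation.
Hence summon_witness is obligatory.

Obligatory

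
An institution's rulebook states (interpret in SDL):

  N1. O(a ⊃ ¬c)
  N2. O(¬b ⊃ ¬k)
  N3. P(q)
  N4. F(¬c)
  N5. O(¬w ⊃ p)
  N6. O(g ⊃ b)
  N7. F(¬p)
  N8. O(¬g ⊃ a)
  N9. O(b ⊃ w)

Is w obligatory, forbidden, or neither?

F(¬c) at premise 4 means O(c).
The contrapositive of premise 1 (O(a ⊃ ¬c)) is O(c ⊃ ¬a), and O(c) is already established, so O(¬a).
Premise 8 is O(¬g ⊃ a); contrapositively O(¬a ⊃ g). Since O(¬a) holds, K gives O(g).
With premise 6, O(g ⊃ b), the K-axiom yields O(b).
Applying K to premise 9 (O(b ⊃ w)) and O(b) yields O(w).
Premises 2, 3, 5, 7 do not contribute to this derivation.
Hence w is obligatory.

Obligatory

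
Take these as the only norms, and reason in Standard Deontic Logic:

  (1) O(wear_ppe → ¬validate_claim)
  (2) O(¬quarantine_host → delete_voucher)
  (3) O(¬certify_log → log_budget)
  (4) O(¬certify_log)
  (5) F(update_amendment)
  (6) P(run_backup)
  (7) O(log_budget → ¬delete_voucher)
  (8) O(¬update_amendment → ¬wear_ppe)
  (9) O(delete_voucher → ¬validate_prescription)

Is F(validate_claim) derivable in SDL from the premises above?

No

Premise 1 is O(wear_ppe → ¬validate_claim), but O(wear_ppe) is not derivable from the premises, so it does not yield O(¬validate_claim).
No other premise forces O(¬validate_claim). An ideal world satisfying every premise can still have validate_claim true, so F(validate_claim) is not derivable.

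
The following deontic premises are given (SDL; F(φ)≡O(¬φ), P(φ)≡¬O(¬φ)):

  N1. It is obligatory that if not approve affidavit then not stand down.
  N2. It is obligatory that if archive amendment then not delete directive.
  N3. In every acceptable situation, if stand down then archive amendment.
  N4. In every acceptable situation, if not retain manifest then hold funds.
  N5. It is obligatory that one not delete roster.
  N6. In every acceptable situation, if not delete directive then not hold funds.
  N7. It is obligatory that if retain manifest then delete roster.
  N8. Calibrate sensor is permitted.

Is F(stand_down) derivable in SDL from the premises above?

Premise 5 gives O(¬delete_roster).
The contrapositive of premise 7 (O(retain_manifest → delete_roster)) is O(¬delete_roster → ¬retain_manifest), and O(¬delete_roster) is already established, so O(¬retain_manifest).
Applying K to premise 4 (O(¬retain_manifest → hold_funds)) and O(¬retain_manifest) yields O(hold_funds).
The contrapositive of premise 6 (O(¬delete_directive → ¬hold_funds)) is O(hold_funds → delete_directive), and O(hold_funds) is already established, so O(delete_directive).
Premise 2, O(archive_amendment → ¬delete_directive), contraposes to O(delete_directive → ¬archive_amendment); with O(delete_directive) we get O(¬archive_amendment).
Premise 3, O(stand_down → archive_amendment), contraposes to O(¬archive_amendment → ¬stand_down); with O(¬archive_amendment) we get O(¬stand_down).
Premises 1, 8 do not contribute to this derivation.
So O(¬stand_down) holds, i.e. F(stand_down). The claim follows.

Yes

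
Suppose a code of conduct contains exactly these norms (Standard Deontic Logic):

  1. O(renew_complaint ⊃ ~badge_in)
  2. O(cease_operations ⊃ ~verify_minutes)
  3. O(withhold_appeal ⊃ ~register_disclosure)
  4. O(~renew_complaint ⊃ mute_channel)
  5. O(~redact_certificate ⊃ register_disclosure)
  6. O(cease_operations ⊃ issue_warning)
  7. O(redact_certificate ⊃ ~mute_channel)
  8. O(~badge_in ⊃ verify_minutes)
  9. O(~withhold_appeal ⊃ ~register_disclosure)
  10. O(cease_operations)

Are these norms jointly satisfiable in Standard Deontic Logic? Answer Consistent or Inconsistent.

By case analysis on withhold_appeal: premise 3 gives O(withhold_appeal ⊃ ~register_disclosure) and premise 9 gives O(~withhold_appeal ⊃ ~register_disclosure), so O(~register_disclosure) either way.
The contrapositive of premise 5 (O(~redact_certificate ⊃ register_disclosure)) is O(~register_disclosure ⊃ redact_certificate), and O(~register_disclosure) is already established, so O(redact_certificate).
With premise 7, O(redact_certificate ⊃ ~mute_channel), the K-axiom yields O(~mute_channel).
Premise 4, O(~renew_complaint ⊃ mute_channel), contraposes to O(~mute_channel ⊃ renew_complaint); with O(~mute_channel) we get O(renew_complaint).
With premise 1, O(renew_complaint ⊃ ~badge_in), the K-axiom yields O(~badge_in).
With premise 8, O(~badge_in ⊃ verify_minutes), the K-axiom yields O(verify_minutes).
Premise 2, O(cease_operations ⊃ ~verify_minutes), contraposes to O(verify_minutes ⊃ ~cease_operations); with O(verify_minutes) we get O(~cease_operations).
However, premise 10 gives O(cease_operations).
We now have both O(~cease_operations) and O(cease_operations) — cease_operations is simultaneously obligatory and forbidden, violating the D-axiom.

Inconsistent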